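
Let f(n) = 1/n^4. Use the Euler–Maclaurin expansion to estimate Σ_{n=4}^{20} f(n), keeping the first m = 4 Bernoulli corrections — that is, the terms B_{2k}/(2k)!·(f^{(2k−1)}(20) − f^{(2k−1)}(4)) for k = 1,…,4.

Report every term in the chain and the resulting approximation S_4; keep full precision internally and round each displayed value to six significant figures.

∫_4^20 1/x^4 dx evaluates to 0.00516667.
Boundary: ½(f(4) + f(20)) = ½(0.00390625 + 6.25000e-06) = 0.00195625.
Integral + boundary = 0.00712292.
k=1: B_{2}/(2)! × [f^{(1)}(20) − f^{(1)}(4)] = 1/12 × (-1.25000e-06 − (-0.00390625)) = 0.000325417.
Partial sum through k=1: 0.00744833.
k=2: B_{4}/(4)! × [f^{(3)}(20) − f^{(3)}(4)] = −1/720 × (-9.37500e-08 − (-0.00732422)) = -1.01724e-05.
Partial sum through k=2: 0.00743816.
k=3: B_{6}/(6)! × [f^{(5)}(20) − f^{(5)}(4)] = 1/30240 × (-1.31250e-08 − (-0.0256348)) = 8.47710e-07.
Partial sum through k=3: 0.00743901.
k=4: B_{8}/(8)! × [f^{(7)}(20) − f^{(7)}(4)] = −1/1209600 × (-2.95313e-09 − (-0.144196)) = -1.19209e-07.

S_4 ≈ 0.00743889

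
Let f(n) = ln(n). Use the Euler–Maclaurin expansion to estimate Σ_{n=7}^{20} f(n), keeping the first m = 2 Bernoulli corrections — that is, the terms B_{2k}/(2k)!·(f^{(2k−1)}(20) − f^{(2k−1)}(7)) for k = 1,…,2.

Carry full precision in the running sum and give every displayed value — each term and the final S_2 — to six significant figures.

S_2 ≈ 35.7564

The integral term ∫_7^20 ln(x) dx = 33.2933.
½[f(7) + f(20)] = ½[1.94591 + 2.99573] = 2.47082.
Integral + boundary = 35.7641.
Order-1 term: 1/12 · (0.0500000 − 0.142857) = -0.00773810.
After k=1: 35.7564.
Order-2 term: −1/720 · (0.000250000 − 0.00583090) = 7.75126e-06.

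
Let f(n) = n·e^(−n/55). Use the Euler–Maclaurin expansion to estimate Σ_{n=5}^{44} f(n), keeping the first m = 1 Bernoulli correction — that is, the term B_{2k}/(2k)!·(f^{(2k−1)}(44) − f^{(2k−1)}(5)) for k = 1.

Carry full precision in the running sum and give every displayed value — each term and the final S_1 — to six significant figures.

S_1 ≈ 578.742

Integral: ∫_5^44 x·e^(−x/55) dx = 566.636.
Boundary: ½(f(5) + f(44)) = ½(4.56550 + 19.7705) = 12.1680.
So far: 578.804.
Order-1 term: 1/12 · (0.0898658 − 0.830092) = -0.0616855.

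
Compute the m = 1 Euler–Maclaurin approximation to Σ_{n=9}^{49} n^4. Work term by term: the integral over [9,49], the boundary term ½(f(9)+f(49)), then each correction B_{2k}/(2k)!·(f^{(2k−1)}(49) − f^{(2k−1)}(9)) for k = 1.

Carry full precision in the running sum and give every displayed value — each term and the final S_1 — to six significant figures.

S_1 ≈ 5.94079e+07

The integral term ∫_9^49 x^4 dx = 5.64832e+07.
Boundary: ½(f(9) + f(49)) = ½(6561.00 + 5.76480e+06) = 2.88568e+06.
Running total after boundary: 5.93689e+07.
k=1: B_{2}/(2)! × [f^{(1)}(49) − f^{(1)}(9)] = 1/12 × (470596 − 2916.00) = 38973.3.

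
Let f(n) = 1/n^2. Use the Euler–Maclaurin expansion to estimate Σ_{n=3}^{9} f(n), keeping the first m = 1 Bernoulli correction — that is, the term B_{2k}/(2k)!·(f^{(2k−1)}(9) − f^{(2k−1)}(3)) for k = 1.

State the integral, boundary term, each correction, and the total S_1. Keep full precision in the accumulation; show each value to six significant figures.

S_1 ≈ 0.289895

∫_3^9 1/x^2 dx evaluates to 0.222222.
Boundary: ½(f(3) + f(9)) = ½(0.111111 + 0.0123457) = 0.0617284.
Integral + boundary = 0.283951.
Correction k=1: B_{2}/2! · (f^{(1)}(9) − f^{(1)}(3)) = 1/12 · (-0.00274348 − (-0.0740741)) = 0.00594422.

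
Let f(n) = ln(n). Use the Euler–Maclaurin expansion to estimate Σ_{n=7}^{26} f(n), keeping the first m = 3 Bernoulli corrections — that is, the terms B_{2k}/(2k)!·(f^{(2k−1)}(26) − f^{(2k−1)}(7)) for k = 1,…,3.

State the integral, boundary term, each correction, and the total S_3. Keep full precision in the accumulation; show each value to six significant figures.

S_3 ≈ 54.6825

The integral term ∫_7^26 ln(x) dx = 52.0891.
Boundary: ½(f(7) + f(26)) = ½(1.94591 + 3.25810) = 2.60200.
Running total after boundary: 54.6911.
Correction k=1: B_{2}/2! · (f^{(1)}(26) − f^{(1)}(7)) = 1/12 · (0.0384615 − 0.142857) = -0.00869963.
Partial sum through k=1: 54.6824.
Correction k=2: B_{4}/4! · (f^{(3)}(26) − f^{(3)}(7)) = −1/720 · (0.000113792 − 0.00583090) = 7.94043e-06.
Partial sum through k=2: 54.6825.
Correction k=3: B_{6}/6! · (f^{(5)}(26) − f^{(5)}(7)) = 1/30240 · (2.01997e-06 − 0.00142798) = -4.71546e-08.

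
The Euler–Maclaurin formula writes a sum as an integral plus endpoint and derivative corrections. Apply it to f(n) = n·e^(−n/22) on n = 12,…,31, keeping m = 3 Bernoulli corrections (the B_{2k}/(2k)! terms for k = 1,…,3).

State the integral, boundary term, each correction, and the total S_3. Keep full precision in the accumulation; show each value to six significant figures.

Integral: ∫_12^31 x·e^(−x/22) dx = 148.595.
½[f(12) + f(31)] = ½[6.95494 + 7.57533] = 7.26513.
So far: 155.860.
Order-1 term: 1/12 · (-0.0999676 − 0.263445) = -0.0302844.
Running total after k=1: 155.829.
Order-2 term: −1/720 · (0.000803229 − 0.00293926) = 2.96671e-06.
Running total after k=2: 155.829.
Order-3 term: 1/30240 · (3.74588e-06 − 1.10211e-05) = -2.40583e-10.

S_3 ≈ 155.829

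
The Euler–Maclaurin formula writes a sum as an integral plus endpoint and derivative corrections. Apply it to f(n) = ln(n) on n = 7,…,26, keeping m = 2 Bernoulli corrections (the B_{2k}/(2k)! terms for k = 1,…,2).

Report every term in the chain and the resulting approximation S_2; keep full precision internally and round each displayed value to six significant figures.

∫_7^26 ln(x) dx evaluates to 52.0891.
Endpoint term: (f(7) + f(26))/2 = (1.94591 + 3.25810)/2 = 2.60200.
Running total after boundary: 54.6911.
k=1: B_{2}/(2)! × [f^{(1)}(26) − f^{(1)}(7)] = 1/12 × (0.0384615 − 0.142857) = -0.00869963.
Partial sum through k=1: 54.6824.
k=2: B_{4}/(4)! × [f^{(3)}(26) − f^{(3)}(7)] = −1/720 × (0.000113792 − 0.00583090) = 7.94043e-06.

S_2 ≈ 54.6825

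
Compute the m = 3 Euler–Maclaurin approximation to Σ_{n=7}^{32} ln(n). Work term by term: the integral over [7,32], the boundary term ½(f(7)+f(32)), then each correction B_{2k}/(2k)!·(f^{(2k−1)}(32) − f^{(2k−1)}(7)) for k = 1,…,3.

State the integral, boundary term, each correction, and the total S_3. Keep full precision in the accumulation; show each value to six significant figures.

The integral term ∫_7^32 ln(x) dx = 72.2822.
Endpoint term: (f(7) + f(32))/2 = (1.94591 + 3.46574)/2 = 2.70582.
Integral + boundary = 74.9880.
Order-1 term: 1/12 · (0.0312500 − 0.142857) = -0.00930060.
After k=1: 74.9787.
Order-2 term: −1/720 · (6.10352e-05 − 0.00583090) = 8.01371e-06.
After k=2: 74.9787.
Order-3 term: 1/30240 · (7.15256e-07 − 0.00142798) = -4.71978e-08.

S_3 ≈ 74.9787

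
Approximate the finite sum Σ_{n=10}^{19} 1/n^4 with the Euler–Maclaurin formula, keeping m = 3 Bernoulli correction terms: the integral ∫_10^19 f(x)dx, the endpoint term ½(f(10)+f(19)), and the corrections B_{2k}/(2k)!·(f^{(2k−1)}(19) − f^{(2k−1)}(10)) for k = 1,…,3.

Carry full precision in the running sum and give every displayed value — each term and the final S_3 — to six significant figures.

The integral term ∫_10^19 1/x^4 dx = 0.000284735.
Boundary: ½(f(10) + f(19)) = ½(0.000100000 + 7.67336e-06) = 5.38367e-05.
So far: 0.000338572.
k=1: B_{2}/(2)! × [f^{(1)}(19) − f^{(1)}(10)] = 1/12 × (-1.61544e-06 − (-4.00000e-05)) = 3.19871e-06.
Running total after k=1: 0.000341771.
k=2: B_{4}/(4)! × [f^{(3)}(19) − f^{(3)}(10)] = −1/720 × (-1.34247e-07 − (-1.20000e-05)) = -1.64802e-08.
Running total after k=2: 0.000341754.
k=3: B_{6}/(6)! × [f^{(5)}(19) − f^{(5)}(10)] = 1/30240 × (-2.08251e-08 − (-6.72000e-06)) = 2.21534e-10.

S_3 ≈ 0.000341755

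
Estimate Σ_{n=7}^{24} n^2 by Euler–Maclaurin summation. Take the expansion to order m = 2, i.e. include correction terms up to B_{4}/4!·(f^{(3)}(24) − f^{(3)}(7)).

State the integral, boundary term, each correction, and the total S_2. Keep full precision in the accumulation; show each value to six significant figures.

S_2 ≈ 4809.00

Integral: ∫_7^24 x^2 dx = 4493.67.
Endpoint term: (f(7) + f(24))/2 = (49.0000 + 576.000)/2 = 312.500.
Running total after boundary: 4806.17.
Order-1 term: 1/12 · (48.0000 − 14.0000) = 2.83333.
Partial sum through k=1: 4809.00.
Order-2 term: −1/720 · (0.00000 − 0.00000) = 0.00000.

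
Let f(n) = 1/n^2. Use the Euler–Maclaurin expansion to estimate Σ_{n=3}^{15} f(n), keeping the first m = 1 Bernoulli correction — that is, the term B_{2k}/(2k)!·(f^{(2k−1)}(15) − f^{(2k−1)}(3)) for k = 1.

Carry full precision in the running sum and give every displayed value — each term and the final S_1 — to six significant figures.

S_1 ≈ 0.330568

∫_3^15 1/x^2 dx evaluates to 0.266667.
½[f(3) + f(15)] = ½[0.111111 + 0.00444444] = 0.0577778.
Running total after boundary: 0.324444.
k=1: B_{2}/(2)! × [f^{(1)}(15) − f^{(1)}(3)] = 1/12 × (-0.000592593 − (-0.0740741)) = 0.00612346.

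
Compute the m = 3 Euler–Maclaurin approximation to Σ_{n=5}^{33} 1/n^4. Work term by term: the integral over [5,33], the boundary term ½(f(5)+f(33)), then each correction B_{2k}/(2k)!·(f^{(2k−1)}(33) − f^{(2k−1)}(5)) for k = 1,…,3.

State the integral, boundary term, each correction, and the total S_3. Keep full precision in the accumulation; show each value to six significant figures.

S_3 ≈ 0.00356245

Integral: ∫_5^33 1/x^4 dx = 0.00265739.
Boundary: ½(f(5) + f(33)) = ½(0.00160000 + 8.43226e-07) = 0.000800422.
Integral + boundary = 0.00345781.
Correction k=1: B_{2}/2! · (f^{(1)}(33) − f^{(1)}(5)) = 1/12 · (-1.02209e-07 − (-0.00128000)) = 0.000106658.
Partial sum through k=1: 0.00356447.
Correction k=2: B_{4}/4! · (f^{(3)}(33) − f^{(3)}(5)) = −1/720 · (-2.81568e-09 − (-0.00153600)) = -2.13333e-06.
Partial sum through k=2: 0.00356234.
Correction k=3: B_{6}/6! · (f^{(5)}(33) − f^{(5)}(5)) = 1/30240 · (-1.44792e-10 − (-0.00344064)) = 1.13778e-07.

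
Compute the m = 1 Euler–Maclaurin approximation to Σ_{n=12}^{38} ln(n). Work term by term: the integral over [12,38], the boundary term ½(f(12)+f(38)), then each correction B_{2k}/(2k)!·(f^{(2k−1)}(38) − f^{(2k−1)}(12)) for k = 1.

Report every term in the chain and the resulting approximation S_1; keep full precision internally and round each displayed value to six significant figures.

The integral term ∫_12^38 ln(x) dx = 82.4094.
½[f(12) + f(38)] = ½[2.48491 + 3.63759] = 3.06125.
Integral + boundary = 85.4706.
k=1: B_{2}/(2)! × [f^{(1)}(38) − f^{(1)}(12)] = 1/12 × (0.0263158 − 0.0833333) = -0.00475146.

S_1 ≈ 85.4659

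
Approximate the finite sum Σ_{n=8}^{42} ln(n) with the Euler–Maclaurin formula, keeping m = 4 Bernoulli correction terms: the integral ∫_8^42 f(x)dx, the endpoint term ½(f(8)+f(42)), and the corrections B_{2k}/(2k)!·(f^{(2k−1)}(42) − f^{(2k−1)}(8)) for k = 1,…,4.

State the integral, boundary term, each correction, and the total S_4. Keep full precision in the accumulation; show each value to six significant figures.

S_4 ≈ 109.247

Integral: ∫_8^42 ln(x) dx = 106.347.
Boundary: ½(f(8) + f(42)) = ½(2.07944 + 3.73767) = 2.90856.
So far: 109.255.
Correction k=1: B_{2}/2! · (f^{(1)}(42) − f^{(1)}(8)) = 1/12 · (0.0238095 − 0.125000) = -0.00843254.
Running total after k=1: 109.247.
Correction k=2: B_{4}/4! · (f^{(3)}(42) − f^{(3)}(8)) = −1/720 · (2.69949e-05 − 0.00390625) = 5.38785e-06.
Running total after k=2: 109.247.
Correction k=3: B_{6}/6! · (f^{(5)}(42) − f^{(5)}(8)) = 1/30240 · (1.83639e-07 − 0.000732422) = -2.42142e-08.
Running total after k=3: 109.247.
Correction k=4: B_{8}/8! · (f^{(7)}(42) − f^{(7)}(8)) = −1/1209600 · (3.12311e-09 − 0.000343323) = 2.83829e-10.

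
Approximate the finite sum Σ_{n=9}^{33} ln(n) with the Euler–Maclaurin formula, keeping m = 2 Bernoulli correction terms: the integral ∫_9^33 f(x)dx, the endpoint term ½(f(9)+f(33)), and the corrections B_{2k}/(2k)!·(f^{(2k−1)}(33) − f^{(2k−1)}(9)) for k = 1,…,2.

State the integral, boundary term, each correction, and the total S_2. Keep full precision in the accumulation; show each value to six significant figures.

Integral: ∫_9^33 ln(x) dx = 71.6097.
Endpoint term: (f(9) + f(33))/2 = (2.19722 + 3.49651)/2 = 2.84687.
So far: 74.4566.
Correction k=1: B_{2}/2! · (f^{(1)}(33) − f^{(1)}(9)) = 1/12 · (0.0303030 − 0.111111) = -0.00673401.
After k=1: 74.4499.
Correction k=2: B_{4}/4! · (f^{(3)}(33) − f^{(3)}(9)) = −1/720 · (5.56529e-05 − 0.00274348) = 3.73310e-06.

S_2 ≈ 74.4499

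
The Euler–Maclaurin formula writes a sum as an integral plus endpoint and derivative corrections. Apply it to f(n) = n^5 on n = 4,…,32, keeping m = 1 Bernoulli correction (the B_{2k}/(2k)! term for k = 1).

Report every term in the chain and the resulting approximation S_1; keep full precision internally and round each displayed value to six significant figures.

∫_4^32 x^5 dx evaluates to 1.78956e+08.
Boundary: ½(f(4) + f(32)) = ½(1024.00 + 3.35544e+07) = 1.67777e+07.
Integral + boundary = 1.95734e+08.
Order-1 term: 1/12 · (5.24288e+06 − 1280.00) = 436800.

S_1 ≈ 1.96171e+08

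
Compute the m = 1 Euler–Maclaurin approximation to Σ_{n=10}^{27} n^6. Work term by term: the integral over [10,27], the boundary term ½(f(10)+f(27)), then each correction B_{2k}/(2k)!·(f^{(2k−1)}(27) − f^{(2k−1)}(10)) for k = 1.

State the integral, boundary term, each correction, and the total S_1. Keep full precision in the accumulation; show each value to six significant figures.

S_1 ≈ 1.69424e+09

∫_10^27 x^6 dx evaluates to 1.49291e+09.
Endpoint term: (f(10) + f(27))/2 = (1.00000e+06 + 3.87420e+08)/2 = 1.94210e+08.
So far: 1.68712e+09.
Order-1 term: 1/12 · (8.60934e+07 − 600000) = 7.12445e+06.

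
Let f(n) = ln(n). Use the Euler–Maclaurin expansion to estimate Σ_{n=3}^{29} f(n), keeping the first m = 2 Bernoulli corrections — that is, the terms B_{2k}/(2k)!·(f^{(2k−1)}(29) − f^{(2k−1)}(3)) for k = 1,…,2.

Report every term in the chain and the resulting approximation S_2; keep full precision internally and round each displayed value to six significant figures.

S_2 ≈ 70.5639

Integral: ∫_3^29 ln(x) dx = 68.3557.
Endpoint term: (f(3) + f(29))/2 = (1.09861 + 3.36730)/2 = 2.23295.
So far: 70.5887.
Order-1 term: 1/12 · (0.0344828 − 0.333333) = -0.0249042.
Partial sum through k=1: 70.5638.
Order-2 term: −1/720 · (8.20042e-05 − 0.0740741) = 0.000102767.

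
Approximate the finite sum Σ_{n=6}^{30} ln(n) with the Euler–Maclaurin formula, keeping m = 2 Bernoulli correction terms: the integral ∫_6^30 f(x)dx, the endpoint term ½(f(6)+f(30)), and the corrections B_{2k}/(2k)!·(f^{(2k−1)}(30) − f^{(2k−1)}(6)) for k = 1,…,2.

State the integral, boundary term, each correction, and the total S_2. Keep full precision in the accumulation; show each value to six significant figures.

S_2 ≈ 69.8707

The integral term ∫_6^30 ln(x) dx = 67.2854.
Endpoint term: (f(6) + f(30))/2 = (1.79176 + 3.40120)/2 = 2.59648.
So far: 69.8818.
k=1: B_{2}/(2)! × [f^{(1)}(30) − f^{(1)}(6)] = 1/12 × (0.0333333 − 0.166667) = -0.0111111.
Partial sum through k=1: 69.8707.
k=2: B_{4}/(4)! × [f^{(3)}(30) − f^{(3)}(6)] = −1/720 × (7.40741e-05 − 0.00925926) = 1.27572e-05.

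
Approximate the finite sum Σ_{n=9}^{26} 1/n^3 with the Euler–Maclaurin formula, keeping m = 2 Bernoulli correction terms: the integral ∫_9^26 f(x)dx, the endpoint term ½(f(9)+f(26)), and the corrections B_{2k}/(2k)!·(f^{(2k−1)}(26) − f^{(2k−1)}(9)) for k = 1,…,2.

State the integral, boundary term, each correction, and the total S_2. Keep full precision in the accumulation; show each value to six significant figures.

∫_9^26 1/x^3 dx evaluates to 0.00543319.
Boundary: ½(f(9) + f(26)) = ½(0.00137174 + 5.68958e-05) = 0.000714319.
So far: 0.00614751.
Correction k=1: B_{2}/2! · (f^{(1)}(26) − f^{(1)}(9)) = 1/12 · (-6.56490e-06 − (-0.000457247)) = 3.75569e-05.
After k=1: 0.00618507.
Correction k=2: B_{4}/4! · (f^{(3)}(26) − f^{(3)}(9)) = −1/720 · (-1.94228e-07 − (-0.000112901)) = -1.56537e-07.

S_2 ≈ 0.00618491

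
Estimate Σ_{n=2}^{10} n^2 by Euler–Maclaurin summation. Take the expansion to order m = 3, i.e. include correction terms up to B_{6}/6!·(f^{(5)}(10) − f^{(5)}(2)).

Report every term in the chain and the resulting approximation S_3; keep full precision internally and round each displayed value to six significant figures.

Integral: ∫_2^10 x^2 dx = 330.667.
Boundary: ½(f(2) + f(10)) = ½(4.00000 + 100.000) = 52.0000.
Running total after boundary: 382.667.
k=1: B_{2}/(2)! × [f^{(1)}(10) − f^{(1)}(2)] = 1/12 × (20.0000 − 4.00000) = 1.33333.
After k=1: 384.000.
k=2: B_{4}/(4)! × [f^{(3)}(10) − f^{(3)}(2)] = −1/720 × (0.00000 − 0.00000) = 0.00000.
After k=2: 384.000.
k=3: B_{6}/(6)! × [f^{(5)}(10) − f^{(5)}(2)] = 1/30240 × (0.00000 − 0.00000) = 0.00000.

S_3 ≈ 384.000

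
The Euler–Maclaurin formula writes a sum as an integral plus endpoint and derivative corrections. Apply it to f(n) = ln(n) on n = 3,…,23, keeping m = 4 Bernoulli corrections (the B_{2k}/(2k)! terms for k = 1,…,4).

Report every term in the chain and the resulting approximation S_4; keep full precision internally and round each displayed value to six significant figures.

S_4 ≈ 50.9135

Integral: ∫_3^23 ln(x) dx = 48.8205.
½[f(3) + f(23)] = ½[1.09861 + 3.13549] = 2.11705.
Integral + boundary = 50.9376.
Correction k=1: B_{2}/2! · (f^{(1)}(23) − f^{(1)}(3)) = 1/12 · (0.0434783 − 0.333333) = -0.0241546.
Partial sum through k=1: 50.9134.
Correction k=2: B_{4}/4! · (f^{(3)}(23) − f^{(3)}(3)) = −1/720 · (0.000164379 − 0.0740741) = 0.000102652.
Partial sum through k=2: 50.9135.
Correction k=3: B_{6}/6! · (f^{(5)}(23) − f^{(5)}(3)) = 1/30240 · (3.72883e-06 − 0.0987654) = -3.26593e-06.
Partial sum through k=3: 50.9135.
Correction k=4: B_{8}/8! · (f^{(7)}(23) − f^{(7)}(3)) = −1/1209600 · (2.11465e-07 − 0.329218) = 2.72171e-07.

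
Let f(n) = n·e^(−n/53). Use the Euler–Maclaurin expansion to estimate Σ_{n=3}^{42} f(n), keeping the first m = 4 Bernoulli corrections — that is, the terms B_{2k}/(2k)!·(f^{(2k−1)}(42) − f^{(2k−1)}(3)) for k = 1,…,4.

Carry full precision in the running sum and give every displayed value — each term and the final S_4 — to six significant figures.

The integral term ∫_3^42 x·e^(−x/53) dx = 525.156.
½[f(3) + f(42)] = ½[2.83491 + 19.0148] = 10.9248.
Running total after boundary: 536.081.
Order-1 term: 1/12 · (0.0939634 − 0.891480) = -0.0664597.
Running total after k=1: 536.014.
Order-2 term: −1/720 · (0.000355795 − 0.000990180) = 8.81090e-07.
Running total after k=2: 536.014.
Order-3 term: 1/30240 · (2.41417e-07 − 5.92024e-07) = -1.15941e-11.
Running total after k=3: 536.014.
Order-4 term: −1/1209600 · (1.26796e-10 − 2.96029e-10) = 1.39908e-16.

S_4 ≈ 536.014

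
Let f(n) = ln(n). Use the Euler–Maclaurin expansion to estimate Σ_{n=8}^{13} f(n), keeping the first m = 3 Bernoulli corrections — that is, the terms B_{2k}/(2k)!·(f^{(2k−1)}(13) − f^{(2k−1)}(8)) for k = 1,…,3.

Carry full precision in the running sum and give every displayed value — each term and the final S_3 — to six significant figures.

∫_8^13 ln(x) dx evaluates to 11.7088.
Endpoint term: (f(8) + f(13))/2 = (2.07944 + 2.56495)/2 = 2.32220.
Integral + boundary = 14.0310.
k=1: B_{2}/(2)! × [f^{(1)}(13) − f^{(1)}(8)] = 1/12 × (0.0769231 − 0.125000) = -0.00400641.
Partial sum through k=1: 14.0270.
k=2: B_{4}/(4)! × [f^{(3)}(13) − f^{(3)}(8)] = −1/720 × (0.000910332 − 0.00390625) = 4.16100e-06.
Partial sum through k=2: 14.0270.
k=3: B_{6}/(6)! × [f^{(5)}(13) − f^{(5)}(8)] = 1/30240 × (6.46390e-05 − 0.000732422) = -2.20828e-08.

S_3 ≈ 14.0270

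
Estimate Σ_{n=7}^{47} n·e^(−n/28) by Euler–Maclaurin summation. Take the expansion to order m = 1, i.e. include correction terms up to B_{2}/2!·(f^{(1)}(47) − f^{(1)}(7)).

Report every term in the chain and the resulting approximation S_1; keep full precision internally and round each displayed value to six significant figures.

Integral: ∫_7^47 x·e^(−x/28) dx = 371.280.
½[f(7) + f(47)] = ½[5.45161 + 8.77210] = 7.11185.
Integral + boundary = 378.392.
Correction k=1: B_{2}/2! · (f^{(1)}(47) − f^{(1)}(7)) = 1/12 · (-0.126649 − 0.584101) = -0.0592291.

S_1 ≈ 378.333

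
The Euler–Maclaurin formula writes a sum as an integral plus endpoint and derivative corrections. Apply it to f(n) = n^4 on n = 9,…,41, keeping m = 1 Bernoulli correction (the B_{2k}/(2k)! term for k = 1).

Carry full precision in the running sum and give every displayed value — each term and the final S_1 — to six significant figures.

The integral term ∫_9^41 x^4 dx = 2.31594e+07.
½[f(9) + f(41)] = ½[6561.00 + 2.82576e+06] = 1.41616e+06.
So far: 2.45756e+07.
Order-1 term: 1/12 · (275684 − 2916.00) = 22730.7.

S_1 ≈ 2.45983e+07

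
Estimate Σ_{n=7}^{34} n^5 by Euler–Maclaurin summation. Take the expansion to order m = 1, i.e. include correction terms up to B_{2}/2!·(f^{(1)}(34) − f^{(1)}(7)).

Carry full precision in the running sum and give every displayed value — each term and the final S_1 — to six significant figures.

The integral term ∫_7^34 x^5 dx = 2.57448e+08.
½[f(7) + f(34)] = ½[16807.0 + 4.54354e+07] = 2.27261e+07.
Integral + boundary = 2.80174e+08.
Correction k=1: B_{2}/2! · (f^{(1)}(34) − f^{(1)}(7)) = 1/12 · (6.68168e+06 − 12005.0) = 555806.

S_1 ≈ 2.80730e+08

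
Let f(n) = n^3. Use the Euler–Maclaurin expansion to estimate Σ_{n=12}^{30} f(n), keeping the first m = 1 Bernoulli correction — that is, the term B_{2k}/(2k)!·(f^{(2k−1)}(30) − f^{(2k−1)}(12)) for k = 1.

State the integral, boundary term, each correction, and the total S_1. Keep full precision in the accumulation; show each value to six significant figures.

The integral term ∫_12^30 x^3 dx = 197316.
Boundary: ½(f(12) + f(30)) = ½(1728.00 + 27000.0) = 14364.0.
So far: 211680.
Correction k=1: B_{2}/2! · (f^{(1)}(30) − f^{(1)}(12)) = 1/12 · (2700.00 − 432.000) = 189.000.

S_1 ≈ 211869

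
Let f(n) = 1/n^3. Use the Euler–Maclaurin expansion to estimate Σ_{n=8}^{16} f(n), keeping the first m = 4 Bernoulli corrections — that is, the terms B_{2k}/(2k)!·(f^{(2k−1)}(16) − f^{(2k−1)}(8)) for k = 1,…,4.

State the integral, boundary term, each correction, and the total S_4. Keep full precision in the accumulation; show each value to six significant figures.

The integral term ∫_8^16 1/x^3 dx = 0.00585938.
Endpoint term: (f(8) + f(16))/2 = (0.00195312 + 0.000244141)/2 = 0.00109863.
So far: 0.00695801.
k=1: B_{2}/(2)! × [f^{(1)}(16) − f^{(1)}(8)] = 1/12 × (-4.57764e-05 − (-0.000732422)) = 5.72205e-05.
Running total after k=1: 0.00701523.
k=2: B_{4}/(4)! × [f^{(3)}(16) − f^{(3)}(8)] = −1/720 × (-3.57628e-06 − (-0.000228882)) = -3.12924e-07.
Running total after k=2: 0.00701492.
k=3: B_{6}/(6)! × [f^{(5)}(16) − f^{(5)}(8)] = 1/30240 × (-5.86733e-07 − (-0.000150204)) = 4.94765e-09.
Running total after k=3: 0.00701492.
k=4: B_{8}/(8)! × [f^{(7)}(16) − f^{(7)}(8)] = −1/1209600 × (-1.65019e-07 − (-0.000168979)) = -1.39562e-10.

S_4 ≈ 0.00701492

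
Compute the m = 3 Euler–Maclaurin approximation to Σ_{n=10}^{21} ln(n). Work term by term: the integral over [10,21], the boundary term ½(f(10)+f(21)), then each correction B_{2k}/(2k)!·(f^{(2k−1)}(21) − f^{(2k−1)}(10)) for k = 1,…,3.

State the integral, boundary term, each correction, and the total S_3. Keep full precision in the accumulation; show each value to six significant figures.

∫_10^21 ln(x) dx evaluates to 29.9091.
Endpoint term: (f(10) + f(21))/2 = (2.30259 + 3.04452)/2 = 2.67355.
Integral + boundary = 32.5827.
Correction k=1: B_{2}/2! · (f^{(1)}(21) − f^{(1)}(10)) = 1/12 · (0.0476190 − 0.100000) = -0.00436508.
After k=1: 32.5783.
Correction k=2: B_{4}/4! · (f^{(3)}(21) − f^{(3)}(10)) = −1/720 · (0.000215959 − 0.00200000) = 2.47783e-06.
After k=2: 32.5783.
Correction k=3: B_{6}/6! · (f^{(5)}(21) − f^{(5)}(10)) = 1/30240 · (5.87645e-06 − 0.000240000) = -7.74218e-09.

S_3 ≈ 32.5783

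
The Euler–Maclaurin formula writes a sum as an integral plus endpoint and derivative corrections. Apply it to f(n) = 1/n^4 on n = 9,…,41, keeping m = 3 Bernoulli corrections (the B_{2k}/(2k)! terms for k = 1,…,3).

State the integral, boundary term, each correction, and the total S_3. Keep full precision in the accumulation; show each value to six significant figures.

S_3 ≈ 0.000534404

∫_9^41 1/x^4 dx evaluates to 0.000452411.
½[f(9) + f(41)] = ½[0.000152416 + 3.53887e-07] = 7.63848e-05.
Integral + boundary = 0.000528796.
Correction k=1: B_{2}/2! · (f^{(1)}(41) − f^{(1)}(9)) = 1/12 · (-3.45256e-08 − (-6.77404e-05)) = 5.64215e-06.
Running total after k=1: 0.000534438.
Correction k=2: B_{4}/4! · (f^{(3)}(41) − f^{(3)}(9)) = −1/720 · (-6.16161e-10 − (-2.50890e-05)) = -3.48450e-08.
Running total after k=2: 0.000534403.
Correction k=3: B_{6}/6! · (f^{(5)}(41) − f^{(5)}(9)) = 1/30240 · (-2.05265e-11 − (-1.73455e-05)) = 5.73594e-10.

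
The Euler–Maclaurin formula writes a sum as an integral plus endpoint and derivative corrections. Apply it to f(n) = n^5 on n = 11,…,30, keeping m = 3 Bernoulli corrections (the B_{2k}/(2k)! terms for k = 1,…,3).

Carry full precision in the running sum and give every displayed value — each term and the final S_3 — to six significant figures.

∫_11^30 x^5 dx evaluates to 1.21205e+08.
Boundary: ½(f(11) + f(30)) = ½(161051 + 2.43000e+07) = 1.22305e+07.
So far: 1.33435e+08.
Order-1 term: 1/12 · (4.05000e+06 − 73205.0) = 331400.
Partial sum through k=1: 1.33767e+08.
Order-2 term: −1/720 · (54000.0 − 7260.00) = -64.9167.
Partial sum through k=2: 1.33767e+08.
Order-3 term: 1/30240 · (120.000 − 120.000) = 0.00000.

S_3 ≈ 1.33767e+08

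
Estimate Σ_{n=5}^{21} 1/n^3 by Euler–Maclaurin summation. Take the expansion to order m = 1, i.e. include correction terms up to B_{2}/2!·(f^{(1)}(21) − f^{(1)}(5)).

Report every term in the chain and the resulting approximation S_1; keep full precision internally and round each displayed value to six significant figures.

Integral: ∫_5^21 1/x^3 dx = 0.0188662.
Endpoint term: (f(5) + f(21))/2 = (0.00800000 + 0.000107980)/2 = 0.00405399.
So far: 0.0229202.
Order-1 term: 1/12 · (-1.54257e-05 − (-0.00480000)) = 0.000398715.

S_1 ≈ 0.0233189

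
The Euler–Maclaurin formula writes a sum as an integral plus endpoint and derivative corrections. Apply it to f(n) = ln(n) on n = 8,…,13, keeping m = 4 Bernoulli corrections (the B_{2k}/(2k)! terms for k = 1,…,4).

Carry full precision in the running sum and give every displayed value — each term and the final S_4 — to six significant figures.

∫_8^13 ln(x) dx evaluates to 11.7088.
Boundary: ½(f(8) + f(13)) = ½(2.07944 + 2.56495) = 2.32220.
Running total after boundary: 14.0310.
k=1: B_{2}/(2)! × [f^{(1)}(13) − f^{(1)}(8)] = 1/12 × (0.0769231 − 0.125000) = -0.00400641.
After k=1: 14.0270.
k=2: B_{4}/(4)! × [f^{(3)}(13) − f^{(3)}(8)] = −1/720 × (0.000910332 − 0.00390625) = 4.16100e-06.
After k=2: 14.0270.
k=3: B_{6}/(6)! × [f^{(5)}(13) − f^{(5)}(8)] = 1/30240 × (6.46390e-05 − 0.000732422) = -2.20828e-08.
After k=3: 14.0270.
k=4: B_{8}/(8)! × [f^{(7)}(13) − f^{(7)}(8)] = −1/1209600 × (1.14744e-05 − 0.000343323) = 2.74346e-10.

S_4 ≈ 14.0270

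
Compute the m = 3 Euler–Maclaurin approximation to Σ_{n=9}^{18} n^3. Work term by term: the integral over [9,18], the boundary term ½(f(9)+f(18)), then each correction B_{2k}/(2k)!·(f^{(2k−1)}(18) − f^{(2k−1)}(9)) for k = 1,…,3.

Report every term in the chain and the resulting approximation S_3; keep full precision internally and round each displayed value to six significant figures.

∫_9^18 x^3 dx evaluates to 24603.8.
Boundary: ½(f(9) + f(18)) = ½(729.000 + 5832.00) = 3280.50.
Running total after boundary: 27884.2.
k=1: B_{2}/(2)! × [f^{(1)}(18) − f^{(1)}(9)] = 1/12 × (972.000 − 243.000) = 60.7500.
Running total after k=1: 27945.0.
k=2: B_{4}/(4)! × [f^{(3)}(18) − f^{(3)}(9)] = −1/720 × (6.00000 − 6.00000) = 0.00000.
Running total after k=2: 27945.0.
k=3: B_{6}/(6)! × [f^{(5)}(18) − f^{(5)}(9)] = 1/30240 × (0.00000 − 0.00000) = 0.00000.

S_3 ≈ 27945.0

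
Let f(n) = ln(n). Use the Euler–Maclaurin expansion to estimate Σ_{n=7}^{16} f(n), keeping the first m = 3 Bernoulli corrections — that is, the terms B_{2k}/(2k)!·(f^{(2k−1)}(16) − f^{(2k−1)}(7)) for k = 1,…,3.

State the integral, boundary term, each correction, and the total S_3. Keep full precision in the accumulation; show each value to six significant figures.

S_3 ≈ 24.0926

∫_7^16 ln(x) dx evaluates to 21.7400.
Boundary: ½(f(7) + f(16)) = ½(1.94591 + 2.77259) = 2.35925.
Integral + boundary = 24.0993.
k=1: B_{2}/(2)! × [f^{(1)}(16) − f^{(1)}(7)] = 1/12 × (0.0625000 − 0.142857) = -0.00669643.
After k=1: 24.0926.
k=2: B_{4}/(4)! × [f^{(3)}(16) − f^{(3)}(7)] = −1/720 × (0.000488281 − 0.00583090) = 7.42031e-06.
After k=2: 24.0926.
k=3: B_{6}/(6)! × [f^{(5)}(16) − f^{(5)}(7)] = 1/30240 × (2.28882e-05 − 0.00142798) = -4.64646e-08.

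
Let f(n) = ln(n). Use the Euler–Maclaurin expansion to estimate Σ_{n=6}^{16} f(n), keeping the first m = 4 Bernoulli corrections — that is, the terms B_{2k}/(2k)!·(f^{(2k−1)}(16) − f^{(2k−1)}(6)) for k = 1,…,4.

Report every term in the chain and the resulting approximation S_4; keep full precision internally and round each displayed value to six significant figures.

S_4 ≈ 25.8844

The integral term ∫_6^16 ln(x) dx = 23.6109.
Boundary: ½(f(6) + f(16)) = ½(1.79176 + 2.77259) = 2.28217.
Integral + boundary = 25.8930.
k=1: B_{2}/(2)! × [f^{(1)}(16) − f^{(1)}(6)] = 1/12 × (0.0625000 − 0.166667) = -0.00868056.
After k=1: 25.8844.
k=2: B_{4}/(4)! × [f^{(3)}(16) − f^{(3)}(6)] = −1/720 × (0.000488281 − 0.00925926) = 1.21819e-05.
After k=2: 25.8844.
k=3: B_{6}/(6)! × [f^{(5)}(16) − f^{(5)}(6)] = 1/30240 × (2.28882e-05 − 0.00308642) = -1.01307e-07.
After k=3: 25.8844.
k=4: B_{8}/(8)! × [f^{(7)}(16) − f^{(7)}(6)] = −1/1209600 × (2.68221e-06 − 0.00257202) = 2.12412e-09.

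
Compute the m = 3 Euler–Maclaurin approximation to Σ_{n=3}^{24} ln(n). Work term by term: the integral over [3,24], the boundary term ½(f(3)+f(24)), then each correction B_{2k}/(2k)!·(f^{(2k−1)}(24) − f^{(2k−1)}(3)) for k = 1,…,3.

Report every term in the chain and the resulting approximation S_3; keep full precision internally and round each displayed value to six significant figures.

The integral term ∫_3^24 ln(x) dx = 51.9775.
Endpoint term: (f(3) + f(24))/2 = (1.09861 + 3.17805)/2 = 2.13833.
Running total after boundary: 54.1158.
Correction k=1: B_{2}/2! · (f^{(1)}(24) − f^{(1)}(3)) = 1/12 · (0.0416667 − 0.333333) = -0.0243056.
After k=1: 54.0915.
Correction k=2: B_{4}/4! · (f^{(3)}(24) − f^{(3)}(3)) = −1/720 · (0.000144676 − 0.0740741) = 0.000102680.
After k=2: 54.0916.
Correction k=3: B_{6}/6! · (f^{(5)}(24) − f^{(5)}(3)) = 1/30240 · (3.01408e-06 − 0.0987654) = -3.26595e-06.

S_3 ≈ 54.0916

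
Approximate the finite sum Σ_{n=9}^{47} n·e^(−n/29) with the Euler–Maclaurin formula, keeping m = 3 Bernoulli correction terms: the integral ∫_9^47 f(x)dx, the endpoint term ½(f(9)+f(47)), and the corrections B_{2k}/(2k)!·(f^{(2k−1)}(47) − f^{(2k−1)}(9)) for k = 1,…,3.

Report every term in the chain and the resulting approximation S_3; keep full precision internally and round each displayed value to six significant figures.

The integral term ∫_9^47 x·e^(−x/29) dx = 372.112.
Endpoint term: (f(9) + f(47))/2 = (6.59875 + 9.29483)/2 = 7.94679.
Integral + boundary = 380.059.
Correction k=1: B_{2}/2! · (f^{(1)}(47) − f^{(1)}(9)) = 1/12 · (-0.122749 − 0.505651) = -0.0523667.
After k=1: 380.006.
Correction k=2: B_{4}/4! · (f^{(3)}(47) − f^{(3)}(9)) = −1/720 · (0.000324347 − 0.00234487) = 2.80629e-06.
After k=2: 380.006.
Correction k=3: B_{6}/6! · (f^{(5)}(47) − f^{(5)}(9)) = 1/30240 · (9.44886e-07 − 4.86147e-06) = -1.29517e-10.

S_3 ≈ 380.006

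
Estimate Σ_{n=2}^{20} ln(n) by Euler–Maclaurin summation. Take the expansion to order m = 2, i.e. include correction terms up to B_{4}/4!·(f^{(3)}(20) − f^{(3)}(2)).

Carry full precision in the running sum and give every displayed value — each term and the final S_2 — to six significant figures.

The integral term ∫_2^20 ln(x) dx = 40.5284.
Boundary: ½(f(2) + f(20)) = ½(0.693147 + 2.99573) = 1.84444.
So far: 42.3728.
Correction k=1: B_{2}/2! · (f^{(1)}(20) − f^{(1)}(2)) = 1/12 · (0.0500000 − 0.500000) = -0.0375000.
After k=1: 42.3353.
Correction k=2: B_{4}/4! · (f^{(3)}(20) − f^{(3)}(2)) = −1/720 · (0.000250000 − 0.250000) = 0.000346875.

S_2 ≈ 42.3356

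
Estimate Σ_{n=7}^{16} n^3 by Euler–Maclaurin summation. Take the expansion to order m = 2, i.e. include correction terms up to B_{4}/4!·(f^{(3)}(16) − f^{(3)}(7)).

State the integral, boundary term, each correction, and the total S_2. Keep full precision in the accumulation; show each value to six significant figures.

Integral: ∫_7^16 x^3 dx = 15783.8.
½[f(7) + f(16)] = ½[343.000 + 4096.00] = 2219.50.
Running total after boundary: 18003.2.
k=1: B_{2}/(2)! × [f^{(1)}(16) − f^{(1)}(7)] = 1/12 × (768.000 − 147.000) = 51.7500.
Partial sum through k=1: 18055.0.
k=2: B_{4}/(4)! × [f^{(3)}(16) − f^{(3)}(7)] = −1/720 × (6.00000 − 6.00000) = 0.00000.

S_2 ≈ 18055.0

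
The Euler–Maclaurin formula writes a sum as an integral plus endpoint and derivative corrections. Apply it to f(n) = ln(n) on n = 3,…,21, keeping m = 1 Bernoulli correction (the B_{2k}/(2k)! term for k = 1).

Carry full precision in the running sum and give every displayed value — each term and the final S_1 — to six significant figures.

Integral: ∫_3^21 ln(x) dx = 42.6391.
Endpoint term: (f(3) + f(21))/2 = (1.09861 + 3.04452)/2 = 2.07157.
So far: 44.7107.
Correction k=1: B_{2}/2! · (f^{(1)}(21) − f^{(1)}(3)) = 1/12 · (0.0476190 − 0.333333) = -0.0238095.

S_1 ≈ 44.6869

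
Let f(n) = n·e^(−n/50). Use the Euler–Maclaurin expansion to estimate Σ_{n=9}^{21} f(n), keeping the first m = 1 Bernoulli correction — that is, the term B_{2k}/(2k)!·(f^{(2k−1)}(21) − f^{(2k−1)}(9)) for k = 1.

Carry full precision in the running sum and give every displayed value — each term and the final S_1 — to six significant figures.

∫_9^21 x·e^(−x/50) dx evaluates to 131.531.
½[f(9) + f(21)] = ½[7.51743 + 13.7980] = 10.6577.
So far: 142.189.
k=1: B_{2}/(2)! × [f^{(1)}(21) − f^{(1)}(9)] = 1/12 × (0.381087 − 0.684922) = -0.0253195.

S_1 ≈ 142.163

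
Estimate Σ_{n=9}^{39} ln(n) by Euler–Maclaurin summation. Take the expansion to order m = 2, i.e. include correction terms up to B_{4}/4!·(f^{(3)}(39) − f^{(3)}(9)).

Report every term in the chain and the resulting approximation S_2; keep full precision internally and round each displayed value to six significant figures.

∫_9^39 ln(x) dx evaluates to 93.1039.
Endpoint term: (f(9) + f(39))/2 = (2.19722 + 3.66356)/2 = 2.93039.
So far: 96.0343.
k=1: B_{2}/(2)! × [f^{(1)}(39) − f^{(1)}(9)] = 1/12 × (0.0256410 − 0.111111) = -0.00712251.
Partial sum through k=1: 96.0272.
k=2: B_{4}/(4)! × [f^{(3)}(39) − f^{(3)}(9)] = −1/720 × (3.37160e-05 − 0.00274348) = 3.76357e-06.

S_2 ≈ 96.0272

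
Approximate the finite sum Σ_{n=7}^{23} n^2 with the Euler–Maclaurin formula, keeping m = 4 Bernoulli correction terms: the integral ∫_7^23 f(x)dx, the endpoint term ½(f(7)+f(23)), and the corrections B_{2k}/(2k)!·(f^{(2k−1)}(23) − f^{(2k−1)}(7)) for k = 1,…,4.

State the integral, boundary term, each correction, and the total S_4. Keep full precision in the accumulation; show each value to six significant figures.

The integral term ∫_7^23 x^2 dx = 3941.33.
Boundary: ½(f(7) + f(23)) = ½(49.0000 + 529.000) = 289.000.
Integral + boundary = 4230.33.
k=1: B_{2}/(2)! × [f^{(1)}(23) − f^{(1)}(7)] = 1/12 × (46.0000 − 14.0000) = 2.66667.
Partial sum through k=1: 4233.00.
k=2: B_{4}/(4)! × [f^{(3)}(23) − f^{(3)}(7)] = −1/720 × (0.00000 − 0.00000) = 0.00000.
Partial sum through k=2: 4233.00.
k=3: B_{6}/(6)! × [f^{(5)}(23) − f^{(5)}(7)] = 1/30240 × (0.00000 − 0.00000) = 0.00000.
Partial sum through k=3: 4233.00.
k=4: B_{8}/(8)! × [f^{(7)}(23) − f^{(7)}(7)] = −1/1209600 × (0.00000 − 0.00000) = 0.00000.

S_4 ≈ 4233.00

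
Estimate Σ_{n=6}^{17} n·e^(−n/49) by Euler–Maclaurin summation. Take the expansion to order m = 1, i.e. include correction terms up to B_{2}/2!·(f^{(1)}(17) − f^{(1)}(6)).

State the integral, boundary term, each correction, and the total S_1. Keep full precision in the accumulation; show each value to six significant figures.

The integral term ∫_6^17 x·e^(−x/49) dx = 98.4557.
½[f(6) + f(17)] = ½[5.30851 + 12.0164] = 8.66247.
Integral + boundary = 107.118.
Order-1 term: 1/12 · (0.461615 − 0.776414) = -0.0262332.

S_1 ≈ 107.092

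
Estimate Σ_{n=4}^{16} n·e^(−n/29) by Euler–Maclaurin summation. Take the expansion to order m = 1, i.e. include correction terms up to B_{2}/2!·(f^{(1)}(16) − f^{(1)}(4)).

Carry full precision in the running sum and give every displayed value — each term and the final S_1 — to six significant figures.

The integral term ∫_4^16 x·e^(−x/29) dx = 82.0765.
Boundary: ½(f(4) + f(16)) = ½(3.48464 + 9.21529) = 6.34996.
Integral + boundary = 88.4264.
Correction k=1: B_{2}/2! · (f^{(1)}(16) − f^{(1)}(4)) = 1/12 · (0.258187 − 0.750999) = -0.0410676.

S_1 ≈ 88.3854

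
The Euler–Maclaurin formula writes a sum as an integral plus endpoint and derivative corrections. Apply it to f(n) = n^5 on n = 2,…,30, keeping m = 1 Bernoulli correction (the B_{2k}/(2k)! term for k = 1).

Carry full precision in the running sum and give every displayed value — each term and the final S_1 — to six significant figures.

S_1 ≈ 1.33987e+08

∫_2^30 x^5 dx evaluates to 1.21500e+08.
Endpoint term: (f(2) + f(30))/2 = (32.0000 + 2.43000e+07)/2 = 1.21500e+07.
Integral + boundary = 1.33650e+08.
Correction k=1: B_{2}/2! · (f^{(1)}(30) − f^{(1)}(2)) = 1/12 · (4.05000e+06 − 80.0000) = 337493.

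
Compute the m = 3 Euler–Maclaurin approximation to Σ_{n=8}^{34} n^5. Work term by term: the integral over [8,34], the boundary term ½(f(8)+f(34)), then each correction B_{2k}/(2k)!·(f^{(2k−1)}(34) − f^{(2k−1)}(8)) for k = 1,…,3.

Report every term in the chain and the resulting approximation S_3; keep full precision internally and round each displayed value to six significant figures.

S_3 ≈ 2.80713e+08

∫_8^34 x^5 dx evaluates to 2.57424e+08.
Endpoint term: (f(8) + f(34))/2 = (32768.0 + 4.54354e+07)/2 = 2.27341e+07.
So far: 2.80158e+08.
Correction k=1: B_{2}/2! · (f^{(1)}(34) − f^{(1)}(8)) = 1/12 · (6.68168e+06 − 20480.0) = 555100.
Running total after k=1: 2.80713e+08.
Correction k=2: B_{4}/4! · (f^{(3)}(34) − f^{(3)}(8)) = −1/720 · (69360.0 − 3840.00) = -91.0000.
Running total after k=2: 2.80713e+08.
Correction k=3: B_{6}/6! · (f^{(5)}(34) − f^{(5)}(8)) = 1/30240 · (120.000 − 120.000) = 0.00000.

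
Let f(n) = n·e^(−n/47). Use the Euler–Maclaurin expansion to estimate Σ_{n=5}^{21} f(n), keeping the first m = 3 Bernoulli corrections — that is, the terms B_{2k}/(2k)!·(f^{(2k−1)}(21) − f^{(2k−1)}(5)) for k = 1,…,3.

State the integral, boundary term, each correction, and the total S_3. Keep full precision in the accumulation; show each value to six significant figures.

The integral term ∫_5^21 x·e^(−x/47) dx = 152.978.
Boundary: ½(f(5) + f(21)) = ½(4.49540 + 13.4330) = 8.96420.
Running total after boundary: 161.943.
Correction k=1: B_{2}/2! · (f^{(1)}(21) − f^{(1)}(5)) = 1/12 · (0.353858 − 0.803433) = -0.0374646.
After k=1: 161.905.
Correction k=2: B_{4}/4! · (f^{(3)}(21) − f^{(3)}(5)) = −1/720 · (0.000739335 − 0.00117772) = 6.08875e-07.
After k=2: 161.905.
Correction k=3: B_{6}/6! · (f^{(5)}(21) − f^{(5)}(5)) = 1/30240 · (5.96868e-07 − 9.01648e-07) = -1.00787e-11.

S_3 ≈ 161.905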